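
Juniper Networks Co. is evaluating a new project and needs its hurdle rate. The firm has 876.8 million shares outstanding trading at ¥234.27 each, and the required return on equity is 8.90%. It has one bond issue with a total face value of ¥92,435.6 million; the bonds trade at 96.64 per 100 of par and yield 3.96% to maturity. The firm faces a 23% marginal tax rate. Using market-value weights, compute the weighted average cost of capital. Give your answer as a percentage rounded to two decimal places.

Market value of equity E = 234.27 × 876.8m = 205407.936m. Market value of debt D = 92435.6m × 96.64/100 = 89329.76384m.
Total capital V = 205407.936 + 89329.76384 = 294737.69984.
Equity: weight = 205407.936/294737.69984 = 0.6969; cost = 8.9%.
Bonds outstanding: weight = 89329.76384/294737.69984 = 0.3031; after-tax cost = 3.96% × (1 − 23%) = 3.0492%.
WACC = 0.6969 × 8.9000% + 0.3031 × 3.0492% = 7.1267%.

7.13%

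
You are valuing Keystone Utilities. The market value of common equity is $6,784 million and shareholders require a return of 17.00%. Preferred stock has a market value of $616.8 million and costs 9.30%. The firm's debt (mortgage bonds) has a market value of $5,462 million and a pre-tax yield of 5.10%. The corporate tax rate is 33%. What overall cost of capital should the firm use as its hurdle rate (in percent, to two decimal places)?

Total capital V = 6784 + 616.8 + 5462 = 12862.8.
Equity: weight = 6784/12862.8 = 0.5274; cost = 17%.
Preferred: weight = 616.8/12862.8 = 0.0480; cost = 9.3%.
Mortgage bonds: weight = 5462/12862.8 = 0.4246; after-tax cost = 5.1% × (1 − 33%) = 3.4170%.
WACC = 0.5274 × 17.0000% + 0.0480 × 9.3000% + 0.4246 × 3.4170% = 10.8629%.

10.86%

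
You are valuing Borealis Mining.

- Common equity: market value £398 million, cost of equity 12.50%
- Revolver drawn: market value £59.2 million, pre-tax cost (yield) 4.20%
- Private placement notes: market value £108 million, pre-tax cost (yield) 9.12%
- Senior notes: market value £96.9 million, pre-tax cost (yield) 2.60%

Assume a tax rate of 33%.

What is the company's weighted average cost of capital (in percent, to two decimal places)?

Total capital V = 398 + 59.2 + 108 + 96.9 = 662.1.
Equity: weight = 398/662.1 = 0.6011; cost = 12.5%.
Revolver drawn: weight = 59.2/662.1 = 0.0894; after-tax cost = 4.2% × (1 − 33%) = 2.8140%.
Private placement notes: weight = 108/662.1 = 0.1631; after-tax cost = 9.12% × (1 − 33%) = 6.1104%.
Senior notes: weight = 96.9/662.1 = 0.1464; after-tax cost = 2.6% × (1 − 33%) = 1.7420%.
WACC = 0.6011 × 12.5000% + 0.0894 × 2.8140% + 0.1631 × 6.1104% + 0.1464 × 1.7420% = 9.0172%.

9.02%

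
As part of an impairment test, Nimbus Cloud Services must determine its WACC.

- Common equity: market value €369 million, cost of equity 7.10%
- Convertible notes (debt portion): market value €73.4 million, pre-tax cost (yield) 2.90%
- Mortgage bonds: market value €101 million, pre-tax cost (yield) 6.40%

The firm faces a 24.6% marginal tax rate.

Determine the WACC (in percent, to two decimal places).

Total capital V = 369 + 73.4 + 101 = 543.4.
Equity: weight = 369/543.4 = 0.6791; cost = 7.1%.
Convertible notes (debt portion): weight = 73.4/543.4 = 0.1351; after-tax cost = 2.9% × (1 − 24.6%) = 2.1866%.
Mortgage bonds: weight = 101/543.4 = 0.1859; after-tax cost = 6.4% × (1 − 24.6%) = 4.8256%.
WACC = 0.6791 × 7.1000% + 0.1351 × 2.1866% + 0.1859 × 4.8256% = 6.0136%.

6.01%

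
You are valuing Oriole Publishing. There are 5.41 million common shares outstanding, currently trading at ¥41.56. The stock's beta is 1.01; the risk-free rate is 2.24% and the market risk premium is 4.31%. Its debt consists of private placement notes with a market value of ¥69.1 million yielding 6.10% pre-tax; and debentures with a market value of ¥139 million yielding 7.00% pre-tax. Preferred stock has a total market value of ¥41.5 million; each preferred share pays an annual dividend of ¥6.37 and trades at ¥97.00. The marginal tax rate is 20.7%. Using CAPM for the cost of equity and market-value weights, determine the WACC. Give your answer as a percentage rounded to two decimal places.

Cost of equity via CAPM: Re = 2.24% + 1.01 × 4.31% = 6.5931%.
Cost of preferred: Rp = 6.37 / 97.0 = 6.5670%.
Market value of equity E = 41.56 × 5.41m = 224.8396m.
Total capital V = 224.8396 + 41.5 + 69.1 + 139 = 474.4396.
Equity: weight = 224.8396/474.4396 = 0.4739; cost = 6.5931%.
Preferred: weight = 41.5/474.4396 = 0.0875; cost = 6.567%.
Private placement notes: weight = 69.1/474.4396 = 0.1456; after-tax cost = 6.1% × (1 − 20.7%) = 4.8373%.
Debentures: weight = 139/474.4396 = 0.2930; after-tax cost = 7% × (1 − 20.7%) = 5.5510%.
WACC = 0.4739 × 6.5931% + 0.0875 × 6.5670% + 0.1456 × 4.8373% + 0.2930 × 5.5510% = 6.0298%.

6.03%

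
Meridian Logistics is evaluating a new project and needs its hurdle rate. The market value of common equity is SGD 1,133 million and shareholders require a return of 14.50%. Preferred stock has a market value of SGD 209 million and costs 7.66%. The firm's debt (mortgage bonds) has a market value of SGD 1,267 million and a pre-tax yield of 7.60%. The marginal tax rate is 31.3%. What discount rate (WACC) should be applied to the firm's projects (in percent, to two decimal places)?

9.45%

Total capital V = 1133 + 209 + 1267 = 2609.
Equity: weight = 1133/2609 = 0.4343; cost = 14.5%.
Preferred: weight = 209/2609 = 0.0801; cost = 7.66%.
Mortgage bonds: weight = 1267/2609 = 0.4856; after-tax cost = 7.6% × (1 − 31.3%) = 5.2212%.
WACC = 0.4343 × 14.5000% + 0.0801 × 7.6600% + 0.4856 × 5.2212% = 9.4460%.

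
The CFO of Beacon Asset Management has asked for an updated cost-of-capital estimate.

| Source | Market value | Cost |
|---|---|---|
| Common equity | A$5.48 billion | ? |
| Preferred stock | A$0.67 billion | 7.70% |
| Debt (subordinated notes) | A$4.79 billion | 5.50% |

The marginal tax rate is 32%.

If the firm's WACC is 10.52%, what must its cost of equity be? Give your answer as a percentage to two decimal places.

16.79%

Total capital V = 5.48 + 0.67 + 4.79 = 10.94.
Equity weight = 5.48/10.94 = 0.5009.
Preferred weight = 0.67/10.94 = 0.0612.
Subordinated notes weight = 4.79/10.94 = 0.4378.
Debt contribution = 0.4378 × 5.5% × (1 − 32%) = 1.6375%.
Preferred contribution = 0.0612 × 7.7% = 0.4716%.
Required equity contribution = 10.52% − 2.1091% = 8.4109%.
Re = 8.4109% / 0.5009 = 16.7911%.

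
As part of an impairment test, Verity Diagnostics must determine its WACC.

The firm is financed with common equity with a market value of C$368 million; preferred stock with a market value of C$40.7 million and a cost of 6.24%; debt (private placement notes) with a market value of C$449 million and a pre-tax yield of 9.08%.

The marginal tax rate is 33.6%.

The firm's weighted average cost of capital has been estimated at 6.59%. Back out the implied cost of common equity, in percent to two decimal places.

Total capital V = 368 + 40.7 + 449 = 857.7.
Equity weight = 368/857.7 = 0.4291.
Preferred weight = 40.7/857.7 = 0.0475.
Private placement notes weight = 449/857.7 = 0.5235.
Debt contribution = 0.5235 × 9.08% × (1 − 33.6%) = 3.1562%.
Preferred contribution = 0.0475 × 6.24% = 0.2961%.
Required equity contribution = 6.59% − 3.4523% = 3.1377%.
Re = 3.1377% / 0.4291 = 7.3130%.

7.31%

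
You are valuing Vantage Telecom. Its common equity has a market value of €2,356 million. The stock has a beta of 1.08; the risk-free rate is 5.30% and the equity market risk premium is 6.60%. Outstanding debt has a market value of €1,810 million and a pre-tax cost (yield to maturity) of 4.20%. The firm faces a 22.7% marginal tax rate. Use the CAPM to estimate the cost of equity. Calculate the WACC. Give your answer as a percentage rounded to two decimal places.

8.44%

Cost of equity via CAPM: Re = 5.3% + 1.08 × 6.6% = 12.4280%.
Total capital V = 2356 + 1810 = 4166.
Equity: weight = 2356/4166 = 0.5655; cost = 12.428%.
Debt: weight = 1810/4166 = 0.4345; after-tax cost = 4.2% × (1 − 22.7%) = 3.2466%.
WACC = 0.5655 × 12.4280% + 0.4345 × 3.2466% = 8.4390%.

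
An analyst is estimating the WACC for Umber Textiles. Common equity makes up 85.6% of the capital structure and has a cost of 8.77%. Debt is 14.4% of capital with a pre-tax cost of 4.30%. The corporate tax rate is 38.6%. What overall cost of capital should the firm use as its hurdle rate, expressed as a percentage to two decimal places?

After-tax cost of debt = 4.3% × (1 − 38.6%) = 2.6402%.
WACC = 0.856 × 8.7700% + 0.144 × 2.6402% = 7.8873%.

7.89%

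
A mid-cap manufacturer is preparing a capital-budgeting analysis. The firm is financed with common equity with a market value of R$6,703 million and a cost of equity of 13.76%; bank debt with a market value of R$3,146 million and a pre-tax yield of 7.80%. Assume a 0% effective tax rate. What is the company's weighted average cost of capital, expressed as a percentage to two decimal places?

Total capital V = 6703 + 3146 = 9849.
Equity: weight = 6703/9849 = 0.6806; cost = 13.76%.
Bank debt: weight = 3146/9849 = 0.3194; after-tax cost = 7.8% × (1 − 0%) = 7.8000%.
WACC = 0.6806 × 13.7600% + 0.3194 × 7.8000% = 11.8562%.

11.86%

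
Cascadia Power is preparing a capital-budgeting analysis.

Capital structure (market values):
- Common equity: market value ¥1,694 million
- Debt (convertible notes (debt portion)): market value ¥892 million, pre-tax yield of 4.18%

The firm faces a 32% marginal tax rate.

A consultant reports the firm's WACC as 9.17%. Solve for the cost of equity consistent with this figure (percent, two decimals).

Total capital V = 1694 + 892 = 2586.
Equity weight = 1694/2586 = 0.6551.
Convertible notes (debt portion) weight = 892/2586 = 0.3449.
Debt contribution = 0.3449 × 4.18% × (1 − 32%) = 0.9804%.
Required equity contribution = 9.17% − 0.9804% = 8.1896%.
Re = 8.1896% / 0.6551 = 12.5019%.

12.50%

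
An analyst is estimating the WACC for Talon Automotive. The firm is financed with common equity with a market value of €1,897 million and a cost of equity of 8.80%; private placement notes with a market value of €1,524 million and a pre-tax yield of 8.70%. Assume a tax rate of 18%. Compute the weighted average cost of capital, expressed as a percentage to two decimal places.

8.06%

Total capital V = 1897 + 1524 = 3421.
Equity: weight = 1897/3421 = 0.5545; cost = 8.8%.
Private placement notes: weight = 1524/3421 = 0.4455; after-tax cost = 8.7% × (1 − 18%) = 7.1340%.
WACC = 0.5545 × 8.8000% + 0.4455 × 7.1340% = 8.0578%.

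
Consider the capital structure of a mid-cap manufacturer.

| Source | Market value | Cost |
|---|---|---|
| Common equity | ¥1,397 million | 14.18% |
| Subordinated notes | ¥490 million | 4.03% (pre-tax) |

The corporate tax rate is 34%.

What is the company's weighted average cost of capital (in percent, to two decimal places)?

Total capital V = 1397 + 490 = 1887.
Equity: weight = 1397/1887 = 0.7403; cost = 14.18%.
Subordinated notes: weight = 490/1887 = 0.2597; after-tax cost = 4.03% × (1 − 34%) = 2.6598%.
WACC = 0.7403 × 14.1800% + 0.2597 × 2.6598% = 11.1885%.

11.19%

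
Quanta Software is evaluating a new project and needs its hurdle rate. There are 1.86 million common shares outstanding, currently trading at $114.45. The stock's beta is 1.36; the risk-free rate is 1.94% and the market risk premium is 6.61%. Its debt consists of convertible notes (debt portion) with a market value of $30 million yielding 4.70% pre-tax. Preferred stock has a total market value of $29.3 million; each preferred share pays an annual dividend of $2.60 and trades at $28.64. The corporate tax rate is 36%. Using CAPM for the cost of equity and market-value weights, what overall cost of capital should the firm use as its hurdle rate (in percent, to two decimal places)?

Cost of equity via CAPM: Re = 1.94% + 1.36 × 6.61% = 10.9296%.
Cost of preferred: Rp = 2.6 / 28.64 = 9.0782%.
Market value of equity E = 114.45 × 1.86m = 212.877m.
Total capital V = 212.877 + 29.3 + 30 = 272.177.
Equity: weight = 212.877/272.177 = 0.7821; cost = 10.9296%.
Preferred: weight = 29.3/272.177 = 0.1077; cost = 9.0782%.
Convertible notes (debt portion): weight = 30/272.177 = 0.1102; after-tax cost = 4.7% × (1 − 36%) = 3.0080%.
WACC = 0.7821 × 10.9296% + 0.1077 × 9.0782% + 0.1102 × 3.0080% = 9.8572%.

9.86%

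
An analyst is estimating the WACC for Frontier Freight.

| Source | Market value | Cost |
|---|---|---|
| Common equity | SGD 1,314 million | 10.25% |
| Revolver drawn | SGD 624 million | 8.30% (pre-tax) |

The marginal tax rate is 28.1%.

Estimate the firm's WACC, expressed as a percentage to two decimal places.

Total capital V = 1314 + 624 = 1938.
Equity: weight = 1314/1938 = 0.6780; cost = 10.25%.
Revolver drawn: weight = 624/1938 = 0.3220; after-tax cost = 8.3% × (1 − 28.1%) = 5.9677%.
WACC = 0.6780 × 10.2500% + 0.3220 × 5.9677% = 8.8712%.

8.87%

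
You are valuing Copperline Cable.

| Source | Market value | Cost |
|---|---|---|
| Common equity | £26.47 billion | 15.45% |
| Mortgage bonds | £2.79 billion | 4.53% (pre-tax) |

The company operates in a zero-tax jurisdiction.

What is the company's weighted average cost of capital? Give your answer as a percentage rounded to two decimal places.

Total capital V = 26.47 + 2.79 = 29.26.
Equity: weight = 26.47/29.26 = 0.9046; cost = 15.45%.
Mortgage bonds: weight = 2.79/29.26 = 0.0954; after-tax cost = 4.53% × (1 − 0%) = 4.5300%.
WACC = 0.9046 × 15.4500% + 0.0954 × 4.5300% = 14.4088%.

14.41%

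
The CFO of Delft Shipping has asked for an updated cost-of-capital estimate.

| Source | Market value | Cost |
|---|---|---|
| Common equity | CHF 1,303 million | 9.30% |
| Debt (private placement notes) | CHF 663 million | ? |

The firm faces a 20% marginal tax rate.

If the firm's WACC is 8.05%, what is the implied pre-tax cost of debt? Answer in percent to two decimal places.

Total capital V = 1303 + 663 = 1966.
Equity weight = 1303/1966 = 0.6628.
Private placement notes weight = 663/1966 = 0.3372.
Equity contribution = 0.6628 × 9.3% = 6.1637%.
Remaining for debt = 8.05% − 6.1637% = 1.8863%.
Rd × (1 − 20%) × 0.3372 = 1.8863%  ⇒  Rd = 6.9917%.

6.99%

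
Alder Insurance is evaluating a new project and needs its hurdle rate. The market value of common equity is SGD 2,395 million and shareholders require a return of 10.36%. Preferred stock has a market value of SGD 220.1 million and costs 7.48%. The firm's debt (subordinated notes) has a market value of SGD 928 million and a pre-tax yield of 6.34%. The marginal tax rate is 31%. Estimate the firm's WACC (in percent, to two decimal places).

Total capital V = 2395 + 220.1 + 928 = 3543.1.
Equity: weight = 2395/3543.1 = 0.6760; cost = 10.36%.
Preferred: weight = 220.1/3543.1 = 0.0621; cost = 7.48%.
Subordinated notes: weight = 928/3543.1 = 0.2619; after-tax cost = 6.34% × (1 − 31%) = 4.3746%.
WACC = 0.6760 × 10.3600% + 0.0621 × 7.4800% + 0.2619 × 4.3746% = 8.6134%.

8.61%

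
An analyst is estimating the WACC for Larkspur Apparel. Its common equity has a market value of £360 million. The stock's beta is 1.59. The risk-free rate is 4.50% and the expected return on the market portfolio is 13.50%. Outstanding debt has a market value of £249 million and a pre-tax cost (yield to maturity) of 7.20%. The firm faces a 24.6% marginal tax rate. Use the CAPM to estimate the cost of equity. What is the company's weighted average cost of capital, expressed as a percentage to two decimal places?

Market risk premium = 13.5% − 4.5% = 9.0%.
Cost of equity via CAPM: Re = 4.5% + 1.59 × 9.0% = 18.8100%.
Total capital V = 360 + 249 = 609.
Equity: weight = 360/609 = 0.5911; cost = 18.81%.
Debt: weight = 249/609 = 0.4089; after-tax cost = 7.2% × (1 − 24.6%) = 5.4288%.
WACC = 0.5911 × 18.8100% + 0.4089 × 5.4288% = 13.3389%.

13.34%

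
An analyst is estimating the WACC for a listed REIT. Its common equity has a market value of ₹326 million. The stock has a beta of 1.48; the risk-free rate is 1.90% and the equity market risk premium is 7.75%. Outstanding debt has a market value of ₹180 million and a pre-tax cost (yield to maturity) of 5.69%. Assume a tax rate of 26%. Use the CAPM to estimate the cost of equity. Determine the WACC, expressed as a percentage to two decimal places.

Cost of equity via CAPM: Re = 1.9% + 1.48 × 7.75% = 13.3700%.
Total capital V = 326 + 180 = 506.
Equity: weight = 326/506 = 0.6443; cost = 13.37%.
Debt: weight = 180/506 = 0.3557; after-tax cost = 5.69% × (1 − 26%) = 4.2106%.
WACC = 0.6443 × 13.3700% + 0.3557 × 4.2106% = 10.1117%.

10.11%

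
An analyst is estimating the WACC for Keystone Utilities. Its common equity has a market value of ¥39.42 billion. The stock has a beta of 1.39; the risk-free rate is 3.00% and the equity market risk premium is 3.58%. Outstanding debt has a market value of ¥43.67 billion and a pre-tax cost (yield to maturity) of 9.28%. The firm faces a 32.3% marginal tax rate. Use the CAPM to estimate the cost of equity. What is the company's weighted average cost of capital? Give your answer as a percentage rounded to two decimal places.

Cost of equity via CAPM: Re = 3.0% + 1.39 × 3.58% = 7.9762%.
Total capital V = 39.42 + 43.67 = 83.09.
Equity: weight = 39.42/83.09 = 0.4744; cost = 7.9762%.
Debt: weight = 43.67/83.09 = 0.5256; after-tax cost = 9.28% × (1 − 32.3%) = 6.2826%.
WACC = 0.4744 × 7.9762% + 0.5256 × 6.2826% = 7.0861%.

7.09%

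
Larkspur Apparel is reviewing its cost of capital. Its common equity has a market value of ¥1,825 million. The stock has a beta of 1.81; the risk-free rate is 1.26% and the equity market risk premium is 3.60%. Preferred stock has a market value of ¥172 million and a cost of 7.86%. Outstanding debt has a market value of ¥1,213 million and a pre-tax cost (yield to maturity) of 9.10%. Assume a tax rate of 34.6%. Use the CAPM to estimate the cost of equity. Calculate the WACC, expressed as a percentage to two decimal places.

7.09%

Cost of equity via CAPM: Re = 1.26% + 1.81 × 3.6% = 7.7760%.
Total capital V = 1825 + 172 + 1213 = 3210.
Equity: weight = 1825/3210 = 0.5685; cost = 7.776%.
Preferred: weight = 172/3210 = 0.0536; cost = 7.86%.
Debt: weight = 1213/3210 = 0.3779; after-tax cost = 9.1% × (1 − 34.6%) = 5.9514%.
WACC = 0.5685 × 7.7760% + 0.0536 × 7.8600% + 0.3779 × 5.9514% = 7.0910%.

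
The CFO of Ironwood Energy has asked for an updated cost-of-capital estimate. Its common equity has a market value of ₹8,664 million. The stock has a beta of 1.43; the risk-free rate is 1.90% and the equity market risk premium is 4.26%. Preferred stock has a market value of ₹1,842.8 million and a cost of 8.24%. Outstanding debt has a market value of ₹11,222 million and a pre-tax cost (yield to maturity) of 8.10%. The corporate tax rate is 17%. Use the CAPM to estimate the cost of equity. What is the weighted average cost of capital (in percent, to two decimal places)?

Cost of equity via CAPM: Re = 1.9% + 1.43 × 4.26% = 7.9918%.
Total capital V = 8664 + 1842.8 + 11222 = 21728.8.
Equity: weight = 8664/21728.8 = 0.3987; cost = 7.9918%.
Preferred: weight = 1842.8/21728.8 = 0.0848; cost = 8.24%.
Debt: weight = 11222/21728.8 = 0.5165; after-tax cost = 8.1% × (1 − 17%) = 6.7230%.
WACC = 0.3987 × 7.9918% + 0.0848 × 8.2400% + 0.5165 × 6.7230% = 7.3576%.

7.36%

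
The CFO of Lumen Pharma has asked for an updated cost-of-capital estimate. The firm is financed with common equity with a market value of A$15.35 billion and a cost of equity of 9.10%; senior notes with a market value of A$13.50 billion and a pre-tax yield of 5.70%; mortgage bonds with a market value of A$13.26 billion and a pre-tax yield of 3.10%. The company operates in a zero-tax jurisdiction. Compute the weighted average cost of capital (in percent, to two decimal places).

6.12%

Total capital V = 15.35 + 13.5 + 13.26 = 42.11.
Equity: weight = 15.35/42.11 = 0.3645; cost = 9.1%.
Senior notes: weight = 13.5/42.11 = 0.3206; after-tax cost = 5.7% × (1 − 0%) = 5.7000%.
Mortgage bonds: weight = 13.26/42.11 = 0.3149; after-tax cost = 3.1% × (1 − 0%) = 3.1000%.
WACC = 0.3645 × 9.1000% + 0.3206 × 5.7000% + 0.3149 × 3.1000% = 6.1207%.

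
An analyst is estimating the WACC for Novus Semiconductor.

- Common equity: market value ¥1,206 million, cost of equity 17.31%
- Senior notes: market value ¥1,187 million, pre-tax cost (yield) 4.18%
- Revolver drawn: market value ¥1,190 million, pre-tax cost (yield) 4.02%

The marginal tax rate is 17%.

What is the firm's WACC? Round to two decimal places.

8.08%

Total capital V = 1206 + 1187 + 1190 = 3583.
Equity: weight = 1206/3583 = 0.3366; cost = 17.31%.
Senior notes: weight = 1187/3583 = 0.3313; after-tax cost = 4.18% × (1 − 17%) = 3.4694%.
Revolver drawn: weight = 1190/3583 = 0.3321; after-tax cost = 4.02% × (1 − 17%) = 3.3366%.
WACC = 0.3366 × 17.3100% + 0.3313 × 3.4694% + 0.3321 × 3.3366% = 8.0839%.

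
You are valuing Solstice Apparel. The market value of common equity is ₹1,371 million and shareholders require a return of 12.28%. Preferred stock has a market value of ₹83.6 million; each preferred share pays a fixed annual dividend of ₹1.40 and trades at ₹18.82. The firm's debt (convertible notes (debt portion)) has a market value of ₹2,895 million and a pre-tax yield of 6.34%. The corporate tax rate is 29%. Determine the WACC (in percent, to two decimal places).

7.01%

Cost of preferred: Rp = 1.4 / 18.82 = 7.4389%.
Total capital V = 1371 + 83.6 + 2895 = 4349.6.
Equity: weight = 1371/4349.6 = 0.3152; cost = 12.28%.
Preferred: weight = 83.6/4349.6 = 0.0192; cost = 7.4389%.
Convertible notes (debt portion): weight = 2895/4349.6 = 0.6656; after-tax cost = 6.34% × (1 − 29%) = 4.5014%.
WACC = 0.3152 × 12.2800% + 0.0192 × 7.4389% + 0.6656 × 4.5014% = 7.0097%.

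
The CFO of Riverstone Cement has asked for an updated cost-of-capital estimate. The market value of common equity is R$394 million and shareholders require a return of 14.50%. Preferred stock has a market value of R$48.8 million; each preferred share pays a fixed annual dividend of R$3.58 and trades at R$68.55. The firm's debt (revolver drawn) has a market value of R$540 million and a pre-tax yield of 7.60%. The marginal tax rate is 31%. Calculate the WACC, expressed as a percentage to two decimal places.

Cost of preferred: Rp = 3.58 / 68.55 = 5.2225%.
Total capital V = 394 + 48.8 + 540 = 982.8.
Equity: weight = 394/982.8 = 0.4009; cost = 14.5%.
Preferred: weight = 48.8/982.8 = 0.0497; cost = 5.2225%.
Revolver drawn: weight = 540/982.8 = 0.5495; after-tax cost = 7.6% × (1 − 31%) = 5.2440%.
WACC = 0.4009 × 14.5000% + 0.0497 × 5.2225% + 0.5495 × 5.2440% = 8.9536%.

8.95%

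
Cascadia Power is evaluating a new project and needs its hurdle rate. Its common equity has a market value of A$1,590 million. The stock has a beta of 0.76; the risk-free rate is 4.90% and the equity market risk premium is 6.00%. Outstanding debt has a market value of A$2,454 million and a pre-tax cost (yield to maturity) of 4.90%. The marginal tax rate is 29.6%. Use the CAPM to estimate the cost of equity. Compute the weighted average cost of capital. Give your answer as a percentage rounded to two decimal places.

5.81%

Cost of equity via CAPM: Re = 4.9% + 0.76 × 6.0% = 9.4600%.
Total capital V = 1590 + 2454 = 4044.
Equity: weight = 1590/4044 = 0.3932; cost = 9.46%.
Debt: weight = 2454/4044 = 0.6068; after-tax cost = 4.9% × (1 − 29.6%) = 3.4496%.
WACC = 0.3932 × 9.4600% + 0.6068 × 3.4496% = 5.8127%.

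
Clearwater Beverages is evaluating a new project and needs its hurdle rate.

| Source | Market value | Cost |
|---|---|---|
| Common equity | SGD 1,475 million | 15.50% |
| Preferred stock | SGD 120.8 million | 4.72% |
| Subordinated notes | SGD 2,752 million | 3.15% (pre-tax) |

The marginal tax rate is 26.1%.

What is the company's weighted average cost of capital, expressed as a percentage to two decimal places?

Total capital V = 1475 + 120.8 + 2752 = 4347.8.
Equity: weight = 1475/4347.8 = 0.3393; cost = 15.5%.
Preferred: weight = 120.8/4347.8 = 0.0278; cost = 4.72%.
Subordinated notes: weight = 2752/4347.8 = 0.6330; after-tax cost = 3.15% × (1 − 26.1%) = 2.3278%.
WACC = 0.3393 × 15.5000% + 0.0278 × 4.7200% + 0.6330 × 2.3278% = 6.8630%.

6.86%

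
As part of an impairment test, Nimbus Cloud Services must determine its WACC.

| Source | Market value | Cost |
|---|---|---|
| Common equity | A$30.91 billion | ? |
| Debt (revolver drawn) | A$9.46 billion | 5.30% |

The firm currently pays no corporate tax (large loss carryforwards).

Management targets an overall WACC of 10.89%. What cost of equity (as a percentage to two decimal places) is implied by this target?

Total capital V = 30.91 + 9.46 = 40.37.
Equity weight = 30.91/40.37 = 0.7657.
Revolver drawn weight = 9.46/40.37 = 0.2343.
Debt contribution = 0.2343 × 5.3% × (1 − 0%) = 1.2420%.
Required equity contribution = 10.89% − 1.2420% = 9.6480%.
Re = 9.6480% / 0.7657 = 12.6008%.

12.60%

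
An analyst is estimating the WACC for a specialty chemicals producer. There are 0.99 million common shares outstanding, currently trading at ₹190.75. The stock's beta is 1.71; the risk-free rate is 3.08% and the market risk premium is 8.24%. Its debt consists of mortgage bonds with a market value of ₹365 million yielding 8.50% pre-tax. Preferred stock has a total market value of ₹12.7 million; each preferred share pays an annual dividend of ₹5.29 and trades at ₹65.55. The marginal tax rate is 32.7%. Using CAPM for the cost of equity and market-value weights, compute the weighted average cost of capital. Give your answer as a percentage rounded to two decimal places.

Cost of equity via CAPM: Re = 3.08% + 1.71 × 8.24% = 17.1704%.
Cost of preferred: Rp = 5.29 / 65.55 = 8.0702%.
Market value of equity E = 190.75 × 0.99m = 188.8425m.
Total capital V = 188.8425 + 12.7 + 365 = 566.5425.
Equity: weight = 188.8425/566.5425 = 0.3333; cost = 17.1704%.
Preferred: weight = 12.7/566.5425 = 0.0224; cost = 8.0702%.
Mortgage bonds: weight = 365/566.5425 = 0.6443; after-tax cost = 8.5% × (1 − 32.7%) = 5.7205%.
WACC = 0.3333 × 17.1704% + 0.0224 × 8.0702% + 0.6443 × 5.7205% = 9.5897%.

9.59%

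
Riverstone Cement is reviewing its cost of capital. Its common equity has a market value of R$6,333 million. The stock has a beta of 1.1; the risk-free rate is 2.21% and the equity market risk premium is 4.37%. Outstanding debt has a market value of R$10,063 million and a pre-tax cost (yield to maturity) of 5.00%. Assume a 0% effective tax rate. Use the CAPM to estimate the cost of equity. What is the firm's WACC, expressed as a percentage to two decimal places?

5.78%

Cost of equity via CAPM: Re = 2.21% + 1.1 × 4.37% = 7.0170%.
Total capital V = 6333 + 10063 = 16396.
Equity: weight = 6333/16396 = 0.3863; cost = 7.017%.
Debt: weight = 10063/16396 = 0.6137; after-tax cost = 5% × (1 − 0%) = 5.0000%.
WACC = 0.3863 × 7.0170% + 0.6137 × 5.0000% = 5.7791%.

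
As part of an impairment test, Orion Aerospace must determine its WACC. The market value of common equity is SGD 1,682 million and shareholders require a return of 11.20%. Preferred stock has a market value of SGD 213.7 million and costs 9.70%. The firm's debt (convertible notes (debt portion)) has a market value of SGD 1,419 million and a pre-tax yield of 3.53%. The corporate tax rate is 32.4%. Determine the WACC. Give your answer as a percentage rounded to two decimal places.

7.33%

Total capital V = 1682 + 213.7 + 1419 = 3314.7.
Equity: weight = 1682/3314.7 = 0.5074; cost = 11.2%.
Preferred: weight = 213.7/3314.7 = 0.0645; cost = 9.7%.
Convertible notes (debt portion): weight = 1419/3314.7 = 0.4281; after-tax cost = 3.53% × (1 − 32.4%) = 2.3863%.
WACC = 0.5074 × 11.2000% + 0.0645 × 9.7000% + 0.4281 × 2.3863% = 7.3302%.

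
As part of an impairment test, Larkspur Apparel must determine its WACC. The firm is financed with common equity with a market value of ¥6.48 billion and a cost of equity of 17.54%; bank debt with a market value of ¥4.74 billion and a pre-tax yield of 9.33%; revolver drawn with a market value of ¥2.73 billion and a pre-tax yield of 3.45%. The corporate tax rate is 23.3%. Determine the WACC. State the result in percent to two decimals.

Total capital V = 6.48 + 4.74 + 2.73 = 13.95.
Equity: weight = 6.48/13.95 = 0.4645; cost = 17.54%.
Bank debt: weight = 4.74/13.95 = 0.3398; after-tax cost = 9.33% × (1 − 23.3%) = 7.1561%.
Revolver drawn: weight = 2.73/13.95 = 0.1957; after-tax cost = 3.45% × (1 − 23.3%) = 2.6462%.
WACC = 0.4645 × 17.5400% + 0.3398 × 7.1561% + 0.1957 × 2.6462% = 11.0970%.

11.10%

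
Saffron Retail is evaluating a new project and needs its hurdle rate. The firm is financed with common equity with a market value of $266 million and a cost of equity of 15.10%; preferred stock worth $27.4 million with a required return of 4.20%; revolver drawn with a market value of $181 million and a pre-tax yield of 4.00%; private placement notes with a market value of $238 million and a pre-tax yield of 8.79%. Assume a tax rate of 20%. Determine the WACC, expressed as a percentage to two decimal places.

Total capital V = 266 + 27.4 + 181 + 238 = 712.4.
Equity: weight = 266/712.4 = 0.3734; cost = 15.1%.
Preferred: weight = 27.4/712.4 = 0.0385; cost = 4.2%.
Revolver drawn: weight = 181/712.4 = 0.2541; after-tax cost = 4% × (1 − 20%) = 3.2000%.
Private placement notes: weight = 238/712.4 = 0.3341; after-tax cost = 8.79% × (1 − 20%) = 7.0320%.
WACC = 0.3734 × 15.1000% + 0.0385 × 4.2000% + 0.2541 × 3.2000% + 0.3341 × 7.0320% = 8.9620%.

8.96%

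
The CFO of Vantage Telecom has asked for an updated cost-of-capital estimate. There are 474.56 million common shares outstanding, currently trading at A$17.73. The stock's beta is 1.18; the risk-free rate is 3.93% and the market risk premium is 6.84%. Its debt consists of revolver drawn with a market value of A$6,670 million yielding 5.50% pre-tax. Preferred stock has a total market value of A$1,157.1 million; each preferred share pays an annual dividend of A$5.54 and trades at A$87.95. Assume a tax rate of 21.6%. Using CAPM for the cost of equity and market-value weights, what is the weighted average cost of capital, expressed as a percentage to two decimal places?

8.44%

Cost of equity via CAPM: Re = 3.93% + 1.18 × 6.84% = 12.0012%.
Cost of preferred: Rp = 5.54 / 87.95 = 6.2990%.
Market value of equity E = 17.73 × 474.56m = 8413.9488m.
Total capital V = 8413.9488 + 1157.1 + 6670 = 16241.0488.
Equity: weight = 8413.9488/16241.0488 = 0.5181; cost = 12.0012%.
Preferred: weight = 1157.1/16241.0488 = 0.0712; cost = 6.299%.
Revolver drawn: weight = 6670/16241.0488 = 0.4107; after-tax cost = 5.5% × (1 − 21.6%) = 4.3120%.
WACC = 0.5181 × 12.0012% + 0.0712 × 6.2990% + 0.4107 × 4.3120% = 8.4371%.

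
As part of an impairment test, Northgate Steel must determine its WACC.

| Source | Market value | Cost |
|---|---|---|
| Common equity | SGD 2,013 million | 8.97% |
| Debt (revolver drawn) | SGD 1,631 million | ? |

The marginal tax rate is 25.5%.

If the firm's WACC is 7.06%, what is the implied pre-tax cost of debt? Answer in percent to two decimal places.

6.31%

Total capital V = 2013 + 1631 = 3644.
Equity weight = 2013/3644 = 0.5524.
Revolver drawn weight = 1631/3644 = 0.4476.
Equity contribution = 0.5524 × 8.97% = 4.9552%.
Remaining for debt = 7.06% − 4.9552% = 2.1048%.
Rd × (1 − 25.5%) × 0.4476 = 2.1048%  ⇒  Rd = 6.3123%.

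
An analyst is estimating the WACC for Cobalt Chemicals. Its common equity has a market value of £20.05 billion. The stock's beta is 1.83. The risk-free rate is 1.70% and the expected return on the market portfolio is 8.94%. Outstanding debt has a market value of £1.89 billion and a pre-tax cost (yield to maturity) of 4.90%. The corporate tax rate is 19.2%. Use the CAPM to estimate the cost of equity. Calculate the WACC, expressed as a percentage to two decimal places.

Market risk premium = 8.94% − 1.7% = 7.24%.
Cost of equity via CAPM: Re = 1.7% + 1.83 × 7.24% = 14.9492%.
Total capital V = 20.05 + 1.89 = 21.94.
Equity: weight = 20.05/21.94 = 0.9139; cost = 14.9492%.
Debt: weight = 1.89/21.94 = 0.0861; after-tax cost = 4.9% × (1 − 19.2%) = 3.9592%.
WACC = 0.9139 × 14.9492% + 0.0861 × 3.9592% = 14.0025%.

14.00%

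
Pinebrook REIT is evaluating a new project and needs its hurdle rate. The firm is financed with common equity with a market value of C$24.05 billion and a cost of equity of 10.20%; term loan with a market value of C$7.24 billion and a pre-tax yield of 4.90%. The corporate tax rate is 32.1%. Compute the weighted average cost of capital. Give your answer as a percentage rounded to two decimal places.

Total capital V = 24.05 + 7.24 = 31.29.
Equity: weight = 24.05/31.29 = 0.7686; cost = 10.2%.
Term loan: weight = 7.24/31.29 = 0.2314; after-tax cost = 4.9% × (1 − 32.1%) = 3.3271%.
WACC = 0.7686 × 10.2000% + 0.2314 × 3.3271% = 8.6097%.

8.61%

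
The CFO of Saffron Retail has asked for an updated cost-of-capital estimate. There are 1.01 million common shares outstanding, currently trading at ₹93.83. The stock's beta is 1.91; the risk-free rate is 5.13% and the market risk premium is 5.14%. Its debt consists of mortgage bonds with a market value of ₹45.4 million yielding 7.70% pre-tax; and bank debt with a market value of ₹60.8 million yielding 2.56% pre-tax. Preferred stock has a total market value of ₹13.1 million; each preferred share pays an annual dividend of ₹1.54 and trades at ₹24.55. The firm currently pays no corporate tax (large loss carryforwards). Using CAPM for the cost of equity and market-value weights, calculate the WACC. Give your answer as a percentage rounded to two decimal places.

Cost of equity via CAPM: Re = 5.13% + 1.91 × 5.14% = 14.9474%.
Cost of preferred: Rp = 1.54 / 24.55 = 6.2729%.
Market value of equity E = 93.83 × 1.01m = 94.7683m.
Total capital V = 94.7683 + 13.1 + 45.4 + 60.8 = 214.0683.
Equity: weight = 94.7683/214.0683 = 0.4427; cost = 14.9474%.
Preferred: weight = 13.1/214.0683 = 0.0612; cost = 6.2729%.
Mortgage bonds: weight = 45.4/214.0683 = 0.2121; after-tax cost = 7.7% × (1 − 0%) = 7.7000%.
Bank debt: weight = 60.8/214.0683 = 0.2840; after-tax cost = 2.56% × (1 − 0%) = 2.5600%.
WACC = 0.4427 × 14.9474% + 0.0612 × 6.2729% + 0.2121 × 7.7000% + 0.2840 × 2.5600% = 9.3612%.

9.36%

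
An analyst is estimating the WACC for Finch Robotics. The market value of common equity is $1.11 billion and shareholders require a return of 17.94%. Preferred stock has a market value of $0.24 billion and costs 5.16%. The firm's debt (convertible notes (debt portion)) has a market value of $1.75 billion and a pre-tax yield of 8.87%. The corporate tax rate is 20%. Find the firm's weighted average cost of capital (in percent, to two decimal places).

10.83%

Total capital V = 1.11 + 0.24 + 1.75 = 3.1.
Equity: weight = 1.11/3.1 = 0.3581; cost = 17.94%.
Preferred: weight = 0.24/3.1 = 0.0774; cost = 5.16%.
Convertible notes (debt portion): weight = 1.75/3.1 = 0.5645; after-tax cost = 8.87% × (1 − 20%) = 7.0960%.
WACC = 0.3581 × 17.9400% + 0.0774 × 5.1600% + 0.5645 × 7.0960% = 10.8290%.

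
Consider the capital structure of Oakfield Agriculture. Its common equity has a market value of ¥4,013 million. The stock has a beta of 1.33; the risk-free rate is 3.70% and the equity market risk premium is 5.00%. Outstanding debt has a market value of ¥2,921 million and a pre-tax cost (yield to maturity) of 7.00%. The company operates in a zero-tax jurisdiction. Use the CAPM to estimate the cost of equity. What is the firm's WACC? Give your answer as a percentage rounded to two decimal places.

8.94%

Cost of equity via CAPM: Re = 3.7% + 1.33 × 5.0% = 10.3500%.
Total capital V = 4013 + 2921 = 6934.
Equity: weight = 4013/6934 = 0.5787; cost = 10.35%.
Debt: weight = 2921/6934 = 0.4213; after-tax cost = 7% × (1 − 0%) = 7.0000%.
WACC = 0.5787 × 10.3500% + 0.4213 × 7.0000% = 8.9388%.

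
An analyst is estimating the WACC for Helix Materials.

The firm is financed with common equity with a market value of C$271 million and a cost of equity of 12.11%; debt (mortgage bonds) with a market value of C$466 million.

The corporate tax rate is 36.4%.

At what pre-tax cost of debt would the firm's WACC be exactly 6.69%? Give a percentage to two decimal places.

5.56%

Total capital V = 271 + 466 = 737.
Equity weight = 271/737 = 0.3677.
Mortgage bonds weight = 466/737 = 0.6323.
Equity contribution = 0.3677 × 12.11% = 4.4529%.
Remaining for debt = 6.69% − 4.4529% = 2.2371%.
Rd × (1 − 36.4%) × 0.6323 = 2.2371%  ⇒  Rd = 5.5629%.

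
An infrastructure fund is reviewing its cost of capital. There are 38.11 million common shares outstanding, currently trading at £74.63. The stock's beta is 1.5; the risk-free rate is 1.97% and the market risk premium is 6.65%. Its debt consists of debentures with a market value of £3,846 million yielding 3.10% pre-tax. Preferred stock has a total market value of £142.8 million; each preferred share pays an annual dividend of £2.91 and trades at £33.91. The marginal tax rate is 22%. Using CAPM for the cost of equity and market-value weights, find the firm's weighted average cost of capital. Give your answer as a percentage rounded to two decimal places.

6.51%

Cost of equity via CAPM: Re = 1.97% + 1.5 × 6.65% = 11.9450%.
Cost of preferred: Rp = 2.91 / 33.91 = 8.5815%.
Market value of equity E = 74.63 × 38.11m = 2844.1493m.
Total capital V = 2844.1493 + 142.8 + 3846 = 6832.9493.
Equity: weight = 2844.1493/6832.9493 = 0.4162; cost = 11.945%.
Preferred: weight = 142.8/6832.9493 = 0.0209; cost = 8.5815%.
Debentures: weight = 3846/6832.9493 = 0.5629; after-tax cost = 3.1% × (1 − 22%) = 2.4180%.
WACC = 0.4162 × 11.9450% + 0.0209 × 8.5815% + 0.5629 × 2.4180% = 6.5123%.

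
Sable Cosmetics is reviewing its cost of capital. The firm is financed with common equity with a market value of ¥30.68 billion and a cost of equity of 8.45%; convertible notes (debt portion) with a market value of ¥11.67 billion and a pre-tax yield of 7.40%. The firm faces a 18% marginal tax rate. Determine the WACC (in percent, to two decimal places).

7.79%

Total capital V = 30.68 + 11.67 = 42.35.
Equity: weight = 30.68/42.35 = 0.7244; cost = 8.45%.
Convertible notes (debt portion): weight = 11.67/42.35 = 0.2756; after-tax cost = 7.4% × (1 − 18%) = 6.0680%.
WACC = 0.7244 × 8.4500% + 0.2756 × 6.0680% = 7.7936%.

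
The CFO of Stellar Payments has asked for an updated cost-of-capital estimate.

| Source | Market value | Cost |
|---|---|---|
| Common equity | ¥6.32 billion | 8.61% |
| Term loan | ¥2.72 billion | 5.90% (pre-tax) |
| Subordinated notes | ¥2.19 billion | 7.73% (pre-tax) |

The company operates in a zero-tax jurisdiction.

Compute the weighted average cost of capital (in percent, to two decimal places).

Total capital V = 6.32 + 2.72 + 2.19 = 11.23.
Equity: weight = 6.32/11.23 = 0.5628; cost = 8.61%.
Term loan: weight = 2.72/11.23 = 0.2422; after-tax cost = 5.9% × (1 − 0%) = 5.9000%.
Subordinated notes: weight = 2.19/11.23 = 0.1950; after-tax cost = 7.73% × (1 − 0%) = 7.7300%.
WACC = 0.5628 × 8.6100% + 0.2422 × 5.9000% + 0.1950 × 7.7300% = 7.7820%.

7.78%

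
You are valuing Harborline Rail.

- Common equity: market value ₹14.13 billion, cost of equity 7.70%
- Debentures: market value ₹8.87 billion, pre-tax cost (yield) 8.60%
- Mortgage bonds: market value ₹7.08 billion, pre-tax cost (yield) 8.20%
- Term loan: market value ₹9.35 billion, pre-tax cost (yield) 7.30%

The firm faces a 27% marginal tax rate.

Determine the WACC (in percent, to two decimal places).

Total capital V = 14.13 + 8.87 + 7.08 + 9.35 = 39.43.
Equity: weight = 14.13/39.43 = 0.3584; cost = 7.7%.
Debentures: weight = 8.87/39.43 = 0.2250; after-tax cost = 8.6% × (1 − 27%) = 6.2780%.
Mortgage bonds: weight = 7.08/39.43 = 0.1796; after-tax cost = 8.2% × (1 − 27%) = 5.9860%.
Term loan: weight = 9.35/39.43 = 0.2371; after-tax cost = 7.3% × (1 − 27%) = 5.3290%.
WACC = 0.3584 × 7.7000% + 0.2250 × 6.2780% + 0.1796 × 5.9860% + 0.2371 × 5.3290% = 6.5101%.

6.51%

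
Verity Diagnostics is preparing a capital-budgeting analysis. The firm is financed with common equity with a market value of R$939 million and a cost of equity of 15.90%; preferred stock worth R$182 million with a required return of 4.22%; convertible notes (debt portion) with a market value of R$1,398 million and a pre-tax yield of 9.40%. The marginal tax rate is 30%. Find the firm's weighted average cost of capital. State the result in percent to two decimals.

9.88%

Total capital V = 939 + 182 + 1398 = 2519.
Equity: weight = 939/2519 = 0.3728; cost = 15.9%.
Preferred: weight = 182/2519 = 0.0723; cost = 4.22%.
Convertible notes (debt portion): weight = 1398/2519 = 0.5550; after-tax cost = 9.4% × (1 − 30%) = 6.5800%.
WACC = 0.3728 × 15.9000% + 0.0723 × 4.2200% + 0.5550 × 6.5800% = 9.8837%.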